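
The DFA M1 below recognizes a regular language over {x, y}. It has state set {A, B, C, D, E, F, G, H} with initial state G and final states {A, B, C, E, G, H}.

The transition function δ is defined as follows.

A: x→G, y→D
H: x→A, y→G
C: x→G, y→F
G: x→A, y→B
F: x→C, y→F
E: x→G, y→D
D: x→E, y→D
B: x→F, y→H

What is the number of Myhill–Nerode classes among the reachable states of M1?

5

Every state is reachable, so we keep all 8.
Start with accepting vs non-accepting: {A,B,C,E,G,H} | {D,F}.
Split {A,B,C,E,G,H} by δ(·,x) → {A,C,E,G,H} and {B}.
Split {A,C,E,G,H} by δ(·,y) → {A,C,E} and {G} and {H}.
No further refinement is possible. Final partition (5 blocks): {A,C,E} | {D,F} | {B} | {G} | {H}.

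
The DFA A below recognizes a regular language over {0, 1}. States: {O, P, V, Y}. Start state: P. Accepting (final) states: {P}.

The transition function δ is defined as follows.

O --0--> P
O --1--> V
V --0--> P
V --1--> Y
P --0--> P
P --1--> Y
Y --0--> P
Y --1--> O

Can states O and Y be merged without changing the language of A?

Every state is reachable, so we keep all 4.
Initial partition by acceptance: {P} | {O,V,Y}.
No further refinement is possible. Final partition (2 blocks): {P} | {O,V,Y}.
O and Y lie in the same block of the stable partition, so they are equivalent — no string distinguishes them.

Yes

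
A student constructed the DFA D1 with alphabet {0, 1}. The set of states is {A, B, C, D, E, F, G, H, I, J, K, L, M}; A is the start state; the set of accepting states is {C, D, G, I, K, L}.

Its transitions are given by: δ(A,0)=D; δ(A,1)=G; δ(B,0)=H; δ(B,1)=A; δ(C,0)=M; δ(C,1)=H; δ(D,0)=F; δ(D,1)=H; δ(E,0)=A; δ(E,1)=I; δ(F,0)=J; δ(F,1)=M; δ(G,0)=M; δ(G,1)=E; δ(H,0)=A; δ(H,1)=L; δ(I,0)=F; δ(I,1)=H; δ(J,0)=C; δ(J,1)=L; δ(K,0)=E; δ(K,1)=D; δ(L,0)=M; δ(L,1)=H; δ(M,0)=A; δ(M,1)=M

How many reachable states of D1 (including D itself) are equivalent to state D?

First remove the unreachable states {B,K}; 11 states remain.
P0 = {C,D,G,I,L} | {A,E,F,H,J,M}.
Split {A,E,F,H,J,M} by δ(·,0) → {E,F,H,M} and {A,J}.
Refine {E,F,H,M} on symbol 1: members go to different blocks, giving {E,H} and {F,M}.
Stable partition: {C,D,G,I,L} | {E,H} | {A,J} | {F,M} — 4 equivalence classes.
State D belongs to the block {C,D,G,I,L}, which has 5 states.

5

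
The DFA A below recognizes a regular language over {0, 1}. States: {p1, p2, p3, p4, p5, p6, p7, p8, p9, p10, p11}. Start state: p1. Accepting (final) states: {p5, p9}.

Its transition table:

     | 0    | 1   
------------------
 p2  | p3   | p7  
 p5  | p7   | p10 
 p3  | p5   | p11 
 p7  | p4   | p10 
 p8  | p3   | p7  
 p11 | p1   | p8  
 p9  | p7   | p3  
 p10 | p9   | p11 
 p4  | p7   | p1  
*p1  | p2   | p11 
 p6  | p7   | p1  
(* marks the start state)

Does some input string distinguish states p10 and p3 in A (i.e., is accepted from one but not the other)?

First remove the unreachable states {p6}; 10 states remain.
Initial partition by acceptance: {p5,p9} | {p1,p2,p3,p4,p7,p8,p10,p11}.
Refine {p1,p2,p3,p4,p7,p8,p10,p11} on symbol 0: members go to different blocks, giving {p1,p2,p4,p7,p8,p11} and {p3,p10}.
Split {p1,p2,p4,p7,p8,p11} by δ(·,0) → {p1,p4,p7,p11} and {p2,p8}.
Refine {p1,p4,p7,p11} on symbol 0: members go to different blocks, giving {p4,p7,p11} and {p1}.
Refine {p4,p7,p11} on symbol 0: members go to different blocks, giving {p4,p7} and {p11}.
Split {p4,p7} by δ(·,1) → {p4} and {p7}.
The partition is now stable with 7 blocks: {p5,p9} | {p4} | {p3,p10} | {p2,p8} | {p1} | {p11} | {p7}.
p10 and p3 lie in the same block of the stable partition, so they are equivalent — no string distinguishes them.

No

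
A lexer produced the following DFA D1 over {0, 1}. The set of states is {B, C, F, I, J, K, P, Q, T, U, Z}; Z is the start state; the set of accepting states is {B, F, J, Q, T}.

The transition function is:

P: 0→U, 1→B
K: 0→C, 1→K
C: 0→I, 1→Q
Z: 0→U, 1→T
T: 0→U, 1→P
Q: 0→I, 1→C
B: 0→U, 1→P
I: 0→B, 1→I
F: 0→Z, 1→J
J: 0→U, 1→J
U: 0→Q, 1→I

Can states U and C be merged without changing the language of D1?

No

States {F,J,K} cannot be reached from the start state, so discard them.
Start with accepting vs non-accepting: {B,Q,T} | {C,I,P,U,Z}.
On input 0, block {C,I,P,U,Z} splits into {C,P,Z} and {I,U}.
The partition is now stable with 3 blocks: {B,Q,T} | {C,P,Z} | {I,U}.
U and C end up in different blocks, so they are distinguishable. For instance, the string '0' is accepted from only U.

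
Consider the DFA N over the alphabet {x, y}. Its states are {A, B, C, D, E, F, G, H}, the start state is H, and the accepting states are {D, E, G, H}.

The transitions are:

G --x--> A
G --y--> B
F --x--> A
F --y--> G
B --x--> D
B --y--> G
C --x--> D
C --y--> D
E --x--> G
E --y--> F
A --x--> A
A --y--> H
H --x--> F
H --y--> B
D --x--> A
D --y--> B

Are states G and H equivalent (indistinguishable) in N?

First remove the unreachable states {C,E}; 6 states remain.
Start with accepting vs non-accepting: {D,G,H} | {A,B,F}.
Refine {A,B,F} on symbol x: members go to different blocks, giving {A,F} and {B}.
The partition is now stable with 3 blocks: {D,G,H} | {A,F} | {B}.
G and H lie in the same block of the stable partition, so they are equivalent — no string distinguishes them.

Yes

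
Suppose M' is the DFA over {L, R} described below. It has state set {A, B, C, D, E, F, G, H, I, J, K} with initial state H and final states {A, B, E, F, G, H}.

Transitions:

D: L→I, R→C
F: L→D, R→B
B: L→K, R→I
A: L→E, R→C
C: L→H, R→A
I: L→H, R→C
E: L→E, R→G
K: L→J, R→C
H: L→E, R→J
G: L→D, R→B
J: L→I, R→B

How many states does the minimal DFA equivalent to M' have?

Reachable states from the start: {A,B,C,D,E,G,H,I,J,K}. Unreachable: {F} — drop them.
P0 = {A,B,E,G,H} | {C,D,I,J,K}.
Refine {A,B,E,G,H} on symbol L: members go to different blocks, giving {A,E,H} and {B,G}.
Split {A,E,H} by δ(·,R) → {A,H} and {E}.
Split {C,D,I,J,K} by δ(·,L) → {D,J,K} and {C,I}.
On input R, block {A,H} splits into {A} and {H}.
Split {D,J,K} by δ(·,L) → {D,J} and {K}.
On input R, block {D,J} splits into {D} and {J}.
Split {B,G} by δ(·,L) → {B} and {G}.
Refine {C,I} on symbol R: members go to different blocks, giving {C} and {I}.
No further refinement is possible. Final partition (10 blocks): {A} | {D} | {B} | {E} | {C} | {H} | {K} | {J} | {G} | {I}.

10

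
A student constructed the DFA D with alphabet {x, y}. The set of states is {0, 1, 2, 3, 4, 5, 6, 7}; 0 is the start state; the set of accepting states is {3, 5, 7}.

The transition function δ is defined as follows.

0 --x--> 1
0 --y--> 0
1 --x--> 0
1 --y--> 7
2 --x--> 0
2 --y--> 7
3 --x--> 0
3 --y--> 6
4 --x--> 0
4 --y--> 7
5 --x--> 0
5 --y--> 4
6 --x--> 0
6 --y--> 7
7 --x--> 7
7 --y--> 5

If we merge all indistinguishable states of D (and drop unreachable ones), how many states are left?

4

States {2,3,6} cannot be reached from the start state, so discard them.
Initial partition by acceptance: {5,7} | {0,1,4}.
On input x, block {5,7} splits into {5} and {7}.
Split {0,1,4} by δ(·,y) → {1,4} and {0}.
The partition is now stable with 4 blocks: {5} | {1,4} | {7} | {0}.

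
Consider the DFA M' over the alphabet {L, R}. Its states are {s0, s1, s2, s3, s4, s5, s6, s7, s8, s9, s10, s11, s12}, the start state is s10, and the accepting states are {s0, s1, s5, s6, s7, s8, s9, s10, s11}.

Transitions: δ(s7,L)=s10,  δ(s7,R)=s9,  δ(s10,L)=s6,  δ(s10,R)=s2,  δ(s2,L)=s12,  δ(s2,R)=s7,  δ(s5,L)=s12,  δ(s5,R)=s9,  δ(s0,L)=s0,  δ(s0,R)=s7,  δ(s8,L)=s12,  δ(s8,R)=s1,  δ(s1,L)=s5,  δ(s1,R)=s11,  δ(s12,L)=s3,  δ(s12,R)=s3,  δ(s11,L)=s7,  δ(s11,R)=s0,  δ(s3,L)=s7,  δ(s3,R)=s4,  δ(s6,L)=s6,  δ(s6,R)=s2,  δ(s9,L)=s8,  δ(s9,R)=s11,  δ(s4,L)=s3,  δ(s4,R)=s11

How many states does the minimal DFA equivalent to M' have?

All states are reachable from the start state.
Start with accepting vs non-accepting: {s0,s1,s5,s6,s7,s8,s9,s10,s11} | {s2,s3,s4,s12}.
On input L, block {s0,s1,s5,s6,s7,s8,s9,s10,s11} splits into {s0,s1,s6,s7,s9,s10,s11} and {s5,s8}.
Split {s0,s1,s6,s7,s9,s10,s11} by δ(·,L) → {s0,s6,s7,s10,s11} and {s1,s9}.
Split {s0,s6,s7,s10,s11} by δ(·,R) → {s0,s11} and {s6,s10} and {s7}.
Split {s0,s11} by δ(·,L) → {s0} and {s11}.
On input L, block {s2,s3,s4,s12} splits into {s2,s4,s12} and {s3}.
On input L, block {s2,s4,s12} splits into {s4,s12} and {s2}.
On input R, block {s4,s12} splits into {s4} and {s12}.
Stable partition: {s0} | {s4} | {s5,s8} | {s1,s9} | {s6,s10} | {s7} | {s11} | {s3} | {s2} | {s12} — 10 equivalence classes.

10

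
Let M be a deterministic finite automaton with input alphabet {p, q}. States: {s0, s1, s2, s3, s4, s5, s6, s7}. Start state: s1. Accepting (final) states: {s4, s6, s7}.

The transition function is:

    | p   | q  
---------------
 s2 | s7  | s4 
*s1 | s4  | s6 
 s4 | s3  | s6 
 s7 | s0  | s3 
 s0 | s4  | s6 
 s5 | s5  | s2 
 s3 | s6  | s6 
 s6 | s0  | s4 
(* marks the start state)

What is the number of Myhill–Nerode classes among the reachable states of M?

2

States {s2,s5,s7} cannot be reached from the start state, so discard them.
Start with accepting vs non-accepting: {s4,s6} | {s0,s1,s3}.
The partition is now stable with 2 blocks: {s4,s6} | {s0,s1,s3}.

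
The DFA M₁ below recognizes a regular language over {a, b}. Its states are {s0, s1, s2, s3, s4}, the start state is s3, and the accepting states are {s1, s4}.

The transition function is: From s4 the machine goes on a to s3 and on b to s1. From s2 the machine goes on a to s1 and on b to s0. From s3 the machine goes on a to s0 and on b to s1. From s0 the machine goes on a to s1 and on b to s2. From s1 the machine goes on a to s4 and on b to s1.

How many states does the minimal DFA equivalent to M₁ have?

All states are reachable from the start state.
Start with accepting vs non-accepting: {s1,s4} | {s0,s2,s3}.
Split {s1,s4} by δ(·,a) → {s1} and {s4}.
Split {s0,s2,s3} by δ(·,a) → {s0,s2} and {s3}.
No further refinement is possible. Final partition (4 blocks): {s1} | {s0,s2} | {s4} | {s3}.

4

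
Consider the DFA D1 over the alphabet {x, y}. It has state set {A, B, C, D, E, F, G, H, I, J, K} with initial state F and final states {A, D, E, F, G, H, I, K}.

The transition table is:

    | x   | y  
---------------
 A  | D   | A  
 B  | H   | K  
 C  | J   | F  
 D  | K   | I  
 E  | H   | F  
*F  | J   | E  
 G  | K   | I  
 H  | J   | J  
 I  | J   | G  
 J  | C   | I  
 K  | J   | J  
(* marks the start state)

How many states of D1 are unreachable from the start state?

No path from F leads to A, B, D; the other 8 states are all reachable.

3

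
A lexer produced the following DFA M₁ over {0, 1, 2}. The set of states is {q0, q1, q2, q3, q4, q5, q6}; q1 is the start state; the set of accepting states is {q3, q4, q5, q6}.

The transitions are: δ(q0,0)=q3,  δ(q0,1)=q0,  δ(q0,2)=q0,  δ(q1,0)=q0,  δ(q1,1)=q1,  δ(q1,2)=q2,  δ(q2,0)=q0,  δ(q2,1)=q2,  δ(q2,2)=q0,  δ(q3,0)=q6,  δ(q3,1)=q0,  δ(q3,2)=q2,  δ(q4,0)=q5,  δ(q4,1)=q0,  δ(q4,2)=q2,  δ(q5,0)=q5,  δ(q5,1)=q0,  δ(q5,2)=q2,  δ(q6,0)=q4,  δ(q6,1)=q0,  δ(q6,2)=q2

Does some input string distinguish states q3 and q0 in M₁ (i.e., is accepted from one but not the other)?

P0 = {q3,q4,q5,q6} | {q0,q1,q2}.
On input 0, block {q0,q1,q2} splits into {q1,q2} and {q0}.
Split {q1,q2} by δ(·,2) → {q1} and {q2}.
Stable partition: {q3,q4,q5,q6} | {q1} | {q0} | {q2} — 4 equivalence classes.
q3 and q0 end up in different blocks, so they are distinguishable. For instance, the string 'ε' is accepted from only q3.

Yes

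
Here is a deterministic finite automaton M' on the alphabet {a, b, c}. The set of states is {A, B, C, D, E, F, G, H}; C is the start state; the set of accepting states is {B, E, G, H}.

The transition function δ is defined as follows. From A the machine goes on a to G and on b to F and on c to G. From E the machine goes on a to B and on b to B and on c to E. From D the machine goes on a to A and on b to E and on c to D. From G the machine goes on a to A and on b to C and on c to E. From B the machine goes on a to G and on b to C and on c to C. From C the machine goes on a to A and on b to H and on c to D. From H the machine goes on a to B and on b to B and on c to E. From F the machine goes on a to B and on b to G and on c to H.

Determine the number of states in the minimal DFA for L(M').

Start with accepting vs non-accepting: {B,E,G,H} | {A,C,D,F}.
Split {B,E,G,H} by δ(·,a) → {B,E,H} and {G}.
Split {B,E,H} by δ(·,a) → {E,H} and {B}.
On input a, block {A,C,D,F} splits into {C,D} and {A} and {F}.
Stable partition: {E,H} | {C,D} | {G} | {B} | {A} | {F} — 6 equivalence classes.

6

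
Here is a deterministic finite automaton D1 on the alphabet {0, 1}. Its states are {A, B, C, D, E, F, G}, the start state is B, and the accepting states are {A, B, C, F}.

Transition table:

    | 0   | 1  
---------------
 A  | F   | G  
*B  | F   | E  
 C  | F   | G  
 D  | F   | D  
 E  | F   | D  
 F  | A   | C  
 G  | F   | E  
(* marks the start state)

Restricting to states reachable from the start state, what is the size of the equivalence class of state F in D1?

Every state is reachable, so we keep all 7.
P0 = {A,B,C,F} | {D,E,G}.
Split {A,B,C,F} by δ(·,1) → {A,B,C} and {F}.
The partition is now stable with 3 blocks: {A,B,C} | {D,E,G} | {F}.
State F belongs to the block {F}, which has 1 states.

1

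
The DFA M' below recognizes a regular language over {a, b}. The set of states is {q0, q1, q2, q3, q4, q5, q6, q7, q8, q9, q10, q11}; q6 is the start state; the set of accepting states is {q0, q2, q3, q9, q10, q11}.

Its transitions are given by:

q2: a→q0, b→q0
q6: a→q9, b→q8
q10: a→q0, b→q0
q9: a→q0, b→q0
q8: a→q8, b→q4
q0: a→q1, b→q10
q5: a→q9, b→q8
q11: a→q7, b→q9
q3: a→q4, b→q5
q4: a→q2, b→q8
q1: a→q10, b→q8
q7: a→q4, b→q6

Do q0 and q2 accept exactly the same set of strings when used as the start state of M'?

No

Reachable states from the start: {q0,q1,q2,q4,q6,q8,q9,q10}. Unreachable: {q3,q5,q7,q11} — drop them.
Start with accepting vs non-accepting: {q0,q2,q9,q10} | {q1,q4,q6,q8}.
Split {q0,q2,q9,q10} by δ(·,a) → {q2,q9,q10} and {q0}.
Split {q1,q4,q6,q8} by δ(·,a) → {q1,q4,q6} and {q8}.
Stable partition: {q2,q9,q10} | {q1,q4,q6} | {q0} | {q8} — 4 equivalence classes.
q0 and q2 end up in different blocks, so they are distinguishable. For instance, the string 'a' is accepted from only q2.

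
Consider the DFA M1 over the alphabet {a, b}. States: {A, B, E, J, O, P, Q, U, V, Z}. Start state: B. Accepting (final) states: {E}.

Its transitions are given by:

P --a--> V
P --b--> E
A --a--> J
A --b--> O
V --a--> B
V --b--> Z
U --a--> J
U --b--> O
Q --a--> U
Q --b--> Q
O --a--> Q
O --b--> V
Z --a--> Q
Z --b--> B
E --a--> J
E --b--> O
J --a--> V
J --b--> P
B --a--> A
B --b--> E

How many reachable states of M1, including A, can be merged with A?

All states are reachable from the start state.
P0 = {E} | {A,B,J,O,P,Q,U,V,Z}.
On input b, block {A,B,J,O,P,Q,U,V,Z} splits into {A,J,O,Q,U,V,Z} and {B,P}.
On input a, block {A,J,O,Q,U,V,Z} splits into {A,J,O,Q,U,Z} and {V}.
Refine {A,J,O,Q,U,Z} on symbol a: members go to different blocks, giving {A,O,Q,U,Z} and {J}.
On input a, block {A,O,Q,U,Z} splits into {O,Q,Z} and {A,U}.
On input a, block {O,Q,Z} splits into {O,Z} and {Q}.
Refine {O,Z} on symbol b: members go to different blocks, giving {Z} and {O}.
On input a, block {B,P} splits into {B} and {P}.
Stable partition: {E} | {Z} | {B} | {V} | {J} | {A,U} | {Q} | {O} | {P} — 9 equivalence classes.
The equivalence class containing A is {A,U}, of size 2.

2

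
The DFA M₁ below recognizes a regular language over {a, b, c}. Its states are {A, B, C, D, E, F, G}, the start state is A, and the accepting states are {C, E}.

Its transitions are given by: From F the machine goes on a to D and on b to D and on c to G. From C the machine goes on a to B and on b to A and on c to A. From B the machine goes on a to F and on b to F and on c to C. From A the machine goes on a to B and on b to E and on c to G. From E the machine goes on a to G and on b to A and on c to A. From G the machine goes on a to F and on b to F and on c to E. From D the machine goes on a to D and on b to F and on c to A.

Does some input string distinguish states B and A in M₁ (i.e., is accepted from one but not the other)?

Yes

Every state is reachable, so we keep all 7.
Initial partition by acceptance: {C,E} | {A,B,D,F,G}.
Split {A,B,D,F,G} by δ(·,b) → {B,D,F,G} and {A}.
Refine {B,D,F,G} on symbol c: members go to different blocks, giving {B,G} and {D} and {F}.
No further refinement is possible. Final partition (5 blocks): {C,E} | {B,G} | {A} | {D} | {F}.
B and A end up in different blocks, so they are distinguishable. For instance, the string 'b' is accepted from only A.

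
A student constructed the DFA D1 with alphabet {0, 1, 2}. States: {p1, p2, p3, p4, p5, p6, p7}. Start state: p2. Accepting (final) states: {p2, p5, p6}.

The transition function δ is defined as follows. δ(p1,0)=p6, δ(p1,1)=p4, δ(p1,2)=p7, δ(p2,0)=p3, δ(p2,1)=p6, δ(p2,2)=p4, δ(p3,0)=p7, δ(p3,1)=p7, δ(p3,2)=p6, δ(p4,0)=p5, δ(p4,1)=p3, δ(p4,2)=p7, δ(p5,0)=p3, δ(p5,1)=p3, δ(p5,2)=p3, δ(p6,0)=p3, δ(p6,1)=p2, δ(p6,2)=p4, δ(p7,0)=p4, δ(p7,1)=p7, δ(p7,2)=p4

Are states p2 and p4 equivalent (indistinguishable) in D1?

First remove the unreachable states {p1}; 6 states remain.
P0 = {p2,p5,p6} | {p3,p4,p7}.
Split {p2,p5,p6} by δ(·,1) → {p2,p6} and {p5}.
Split {p3,p4,p7} by δ(·,0) → {p3,p7} and {p4}.
Refine {p3,p7} on symbol 0: members go to different blocks, giving {p3} and {p7}.
No further refinement is possible. Final partition (5 blocks): {p2,p6} | {p3} | {p5} | {p4} | {p7}.
p2 and p4 end up in different blocks, so they are distinguishable. For instance, the string 'ε' is accepted from only p2.

No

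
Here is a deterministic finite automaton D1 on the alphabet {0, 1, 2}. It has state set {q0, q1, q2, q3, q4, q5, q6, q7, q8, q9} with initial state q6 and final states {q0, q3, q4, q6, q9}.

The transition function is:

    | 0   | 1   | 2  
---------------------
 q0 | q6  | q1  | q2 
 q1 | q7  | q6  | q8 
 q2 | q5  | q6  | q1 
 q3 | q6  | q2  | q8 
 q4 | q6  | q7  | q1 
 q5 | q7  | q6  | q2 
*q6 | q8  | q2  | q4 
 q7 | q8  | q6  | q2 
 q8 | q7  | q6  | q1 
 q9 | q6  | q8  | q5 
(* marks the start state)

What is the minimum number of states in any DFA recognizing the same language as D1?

Reachable states from the start: {q1,q2,q4,q5,q6,q7,q8}. Unreachable: {q0,q3,q9} — drop them.
Initial partition by acceptance: {q4,q6} | {q1,q2,q5,q7,q8}.
Split {q4,q6} by δ(·,0) → {q4} and {q6}.
Stable partition: {q4} | {q1,q2,q5,q7,q8} | {q6} — 3 equivalence classes.

3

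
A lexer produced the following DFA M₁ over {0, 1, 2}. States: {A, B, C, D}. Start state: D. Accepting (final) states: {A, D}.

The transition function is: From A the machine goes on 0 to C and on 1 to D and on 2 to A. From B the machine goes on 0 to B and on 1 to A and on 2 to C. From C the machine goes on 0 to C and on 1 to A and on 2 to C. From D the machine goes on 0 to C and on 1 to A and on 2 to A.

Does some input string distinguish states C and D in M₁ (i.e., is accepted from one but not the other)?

First remove the unreachable states {B}; 3 states remain.
Start with accepting vs non-accepting: {A,D} | {C}.
The partition is now stable with 2 blocks: {A,D} | {C}.
C and D end up in different blocks, so they are distinguishable. For instance, the string 'ε' is accepted from only D.

Yes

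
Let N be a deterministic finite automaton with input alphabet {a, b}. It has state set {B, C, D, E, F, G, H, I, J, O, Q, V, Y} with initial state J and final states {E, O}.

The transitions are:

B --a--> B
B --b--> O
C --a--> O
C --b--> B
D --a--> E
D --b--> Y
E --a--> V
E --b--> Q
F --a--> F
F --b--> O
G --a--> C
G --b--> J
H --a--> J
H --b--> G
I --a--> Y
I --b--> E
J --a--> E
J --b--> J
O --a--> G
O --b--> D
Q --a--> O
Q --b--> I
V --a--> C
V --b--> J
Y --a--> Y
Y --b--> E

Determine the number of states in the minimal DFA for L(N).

Reachable states from the start: {B,C,D,E,G,I,J,O,Q,V,Y}. Unreachable: {F,H} — drop them.
Start with accepting vs non-accepting: {E,O} | {B,C,D,G,I,J,Q,V,Y}.
On input a, block {B,C,D,G,I,J,Q,V,Y} splits into {B,G,I,V,Y} and {C,D,J,Q}.
On input a, block {B,G,I,V,Y} splits into {B,I,Y} and {G,V}.
Refine {C,D,J,Q} on symbol b: members go to different blocks, giving {C,D,Q} and {J}.
Stable partition: {E,O} | {B,I,Y} | {C,D,Q} | {G,V} | {J} — 5 equivalence classes.

5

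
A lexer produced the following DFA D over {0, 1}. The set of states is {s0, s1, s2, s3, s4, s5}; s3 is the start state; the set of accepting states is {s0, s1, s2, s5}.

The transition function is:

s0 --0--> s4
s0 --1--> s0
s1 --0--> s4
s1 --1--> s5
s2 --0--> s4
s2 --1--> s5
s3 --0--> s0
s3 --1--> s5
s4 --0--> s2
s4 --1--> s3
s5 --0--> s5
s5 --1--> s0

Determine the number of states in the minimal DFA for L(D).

5

First remove the unreachable states {s1}; 5 states remain.
Start with accepting vs non-accepting: {s0,s2,s5} | {s3,s4}.
Refine {s0,s2,s5} on symbol 0: members go to different blocks, giving {s0,s2} and {s5}.
On input 1, block {s0,s2} splits into {s0} and {s2}.
Split {s3,s4} by δ(·,0) → {s3} and {s4}.
The partition is now stable with 5 blocks: {s0} | {s3} | {s5} | {s2} | {s4}.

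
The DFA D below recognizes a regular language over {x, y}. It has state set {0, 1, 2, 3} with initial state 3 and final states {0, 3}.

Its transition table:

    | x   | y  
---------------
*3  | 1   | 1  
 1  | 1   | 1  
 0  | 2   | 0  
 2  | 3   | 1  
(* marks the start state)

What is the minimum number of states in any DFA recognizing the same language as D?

First remove the unreachable states {0,2}; 2 states remain.
P0 = {3} | {1}.
The partition is now stable with 2 blocks: {3} | {1}.

2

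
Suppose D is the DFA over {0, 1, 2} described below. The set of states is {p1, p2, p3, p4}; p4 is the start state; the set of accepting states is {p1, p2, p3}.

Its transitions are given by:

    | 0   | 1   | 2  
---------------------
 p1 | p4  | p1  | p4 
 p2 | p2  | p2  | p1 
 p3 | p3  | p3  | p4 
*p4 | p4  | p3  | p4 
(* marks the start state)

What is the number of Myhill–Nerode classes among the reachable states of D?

2

States {p1,p2} cannot be reached from the start state, so discard them.
Start with accepting vs non-accepting: {p3} | {p4}.
The partition is now stable with 2 blocks: {p3} | {p4}.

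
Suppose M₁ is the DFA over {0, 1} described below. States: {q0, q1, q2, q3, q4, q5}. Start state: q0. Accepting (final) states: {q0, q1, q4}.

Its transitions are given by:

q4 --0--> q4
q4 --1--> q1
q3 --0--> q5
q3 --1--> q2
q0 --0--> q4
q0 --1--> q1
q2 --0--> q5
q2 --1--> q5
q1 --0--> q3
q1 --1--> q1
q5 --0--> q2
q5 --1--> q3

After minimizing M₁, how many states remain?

P0 = {q0,q1,q4} | {q2,q3,q5}.
Refine {q0,q1,q4} on symbol 0: members go to different blocks, giving {q0,q4} and {q1}.
No further refinement is possible. Final partition (3 blocks): {q0,q4} | {q2,q3,q5} | {q1}.

3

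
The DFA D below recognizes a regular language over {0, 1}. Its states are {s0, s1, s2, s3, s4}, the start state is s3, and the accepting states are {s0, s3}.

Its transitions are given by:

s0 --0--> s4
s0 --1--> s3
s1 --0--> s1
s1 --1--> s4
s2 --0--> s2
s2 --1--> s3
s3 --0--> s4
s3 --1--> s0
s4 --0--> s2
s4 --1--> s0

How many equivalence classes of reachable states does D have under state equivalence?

2

States {s1} cannot be reached from the start state, so discard them.
Start with accepting vs non-accepting: {s0,s3} | {s2,s4}.
The partition is now stable with 2 blocks: {s0,s3} | {s2,s4}.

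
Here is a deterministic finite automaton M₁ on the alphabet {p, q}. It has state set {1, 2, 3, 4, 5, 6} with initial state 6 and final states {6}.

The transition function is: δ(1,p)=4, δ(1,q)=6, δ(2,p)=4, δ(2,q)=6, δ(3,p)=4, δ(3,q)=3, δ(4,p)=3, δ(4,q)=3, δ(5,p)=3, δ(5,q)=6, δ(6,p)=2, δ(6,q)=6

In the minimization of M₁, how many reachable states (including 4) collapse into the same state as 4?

First remove the unreachable states {1,5}; 4 states remain.
P0 = {6} | {2,3,4}.
Refine {2,3,4} on symbol q: members go to different blocks, giving {3,4} and {2}.
No further refinement is possible. Final partition (3 blocks): {6} | {3,4} | {2}.
State 4 belongs to the block {3,4}, which has 2 states.

2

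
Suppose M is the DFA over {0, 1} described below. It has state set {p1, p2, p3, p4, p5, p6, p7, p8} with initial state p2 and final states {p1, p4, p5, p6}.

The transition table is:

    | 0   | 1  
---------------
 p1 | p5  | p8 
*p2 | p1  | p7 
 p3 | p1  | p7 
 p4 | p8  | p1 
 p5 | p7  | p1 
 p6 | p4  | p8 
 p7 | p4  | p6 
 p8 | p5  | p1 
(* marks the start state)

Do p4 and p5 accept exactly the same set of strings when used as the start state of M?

States {p3} cannot be reached from the start state, so discard them.
Start with accepting vs non-accepting: {p1,p4,p5,p6} | {p2,p7,p8}.
Refine {p1,p4,p5,p6} on symbol 0: members go to different blocks, giving {p1,p6} and {p4,p5}.
Split {p2,p7,p8} by δ(·,0) → {p7,p8} and {p2}.
No further refinement is possible. Final partition (4 blocks): {p1,p6} | {p7,p8} | {p4,p5} | {p2}.
p4 and p5 lie in the same block of the stable partition, so they are equivalent — no string distinguishes them.

Yes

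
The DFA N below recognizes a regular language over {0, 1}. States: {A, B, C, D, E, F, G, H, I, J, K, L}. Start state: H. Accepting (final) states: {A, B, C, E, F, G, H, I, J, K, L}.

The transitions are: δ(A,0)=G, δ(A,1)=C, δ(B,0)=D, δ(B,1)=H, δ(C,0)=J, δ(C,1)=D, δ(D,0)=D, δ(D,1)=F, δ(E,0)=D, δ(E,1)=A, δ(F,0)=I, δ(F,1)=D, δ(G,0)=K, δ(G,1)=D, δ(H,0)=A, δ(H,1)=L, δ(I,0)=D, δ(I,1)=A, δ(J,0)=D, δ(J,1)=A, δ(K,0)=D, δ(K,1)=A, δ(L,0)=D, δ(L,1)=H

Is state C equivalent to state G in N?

Yes

States {B,E} cannot be reached from the start state, so discard them.
P0 = {A,C,F,G,H,I,J,K,L} | {D}.
On input 0, block {A,C,F,G,H,I,J,K,L} splits into {A,C,F,G,H} and {I,J,K,L}.
Split {A,C,F,G,H} by δ(·,0) → {C,F,G} and {A,H}.
Split {A,H} by δ(·,0) → {A} and {H}.
On input 1, block {I,J,K,L} splits into {I,J,K} and {L}.
No further refinement is possible. Final partition (6 blocks): {C,F,G} | {D} | {I,J,K} | {A} | {H} | {L}.
C and G lie in the same block of the stable partition, so they are equivalent — no string distinguishes them.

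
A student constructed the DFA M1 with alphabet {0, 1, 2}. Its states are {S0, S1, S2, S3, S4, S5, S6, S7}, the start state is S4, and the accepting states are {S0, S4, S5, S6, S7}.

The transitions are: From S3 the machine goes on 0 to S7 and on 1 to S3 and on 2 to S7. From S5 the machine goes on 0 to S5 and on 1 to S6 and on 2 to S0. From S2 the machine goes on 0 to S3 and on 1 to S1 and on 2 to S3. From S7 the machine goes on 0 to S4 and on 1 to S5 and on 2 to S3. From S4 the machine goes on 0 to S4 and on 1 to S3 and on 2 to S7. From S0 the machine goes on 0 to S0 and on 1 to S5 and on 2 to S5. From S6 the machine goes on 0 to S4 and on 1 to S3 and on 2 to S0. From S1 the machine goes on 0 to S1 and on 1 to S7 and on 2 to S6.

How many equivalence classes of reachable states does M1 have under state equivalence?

6

States {S1,S2} cannot be reached from the start state, so discard them.
Start with accepting vs non-accepting: {S0,S4,S5,S6,S7} | {S3}.
Refine {S0,S4,S5,S6,S7} on symbol 1: members go to different blocks, giving {S0,S5,S7} and {S4,S6}.
On input 0, block {S0,S5,S7} splits into {S0,S5} and {S7}.
Split {S0,S5} by δ(·,1) → {S0} and {S5}.
Split {S4,S6} by δ(·,2) → {S4} and {S6}.
No further refinement is possible. Final partition (6 blocks): {S0} | {S3} | {S4} | {S7} | {S5} | {S6}.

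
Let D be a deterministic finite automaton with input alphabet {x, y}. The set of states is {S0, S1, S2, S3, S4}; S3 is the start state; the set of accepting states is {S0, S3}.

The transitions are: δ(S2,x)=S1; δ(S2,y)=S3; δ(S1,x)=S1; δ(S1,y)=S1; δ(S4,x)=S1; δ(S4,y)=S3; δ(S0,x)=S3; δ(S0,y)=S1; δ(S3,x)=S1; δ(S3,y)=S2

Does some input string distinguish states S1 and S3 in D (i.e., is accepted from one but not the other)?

First remove the unreachable states {S0,S4}; 3 states remain.
Initial partition by acceptance: {S3} | {S1,S2}.
Split {S1,S2} by δ(·,y) → {S1} and {S2}.
Stable partition: {S3} | {S1} | {S2} — 3 equivalence classes.
S1 and S3 end up in different blocks, so they are distinguishable. For instance, the string 'ε' is accepted from only S3.

Yes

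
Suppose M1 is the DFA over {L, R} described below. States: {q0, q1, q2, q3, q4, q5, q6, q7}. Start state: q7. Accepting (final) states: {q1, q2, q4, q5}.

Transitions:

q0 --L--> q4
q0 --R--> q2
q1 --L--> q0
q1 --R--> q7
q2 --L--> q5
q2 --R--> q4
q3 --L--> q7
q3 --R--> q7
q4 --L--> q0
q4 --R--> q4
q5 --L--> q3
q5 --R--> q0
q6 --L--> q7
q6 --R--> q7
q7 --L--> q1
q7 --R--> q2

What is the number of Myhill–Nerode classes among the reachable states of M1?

First remove the unreachable states {q6}; 7 states remain.
Initial partition by acceptance: {q1,q2,q4,q5} | {q0,q3,q7}.
Refine {q1,q2,q4,q5} on symbol L: members go to different blocks, giving {q1,q4,q5} and {q2}.
Refine {q1,q4,q5} on symbol R: members go to different blocks, giving {q1,q5} and {q4}.
Refine {q0,q3,q7} on symbol L: members go to different blocks, giving {q0} and {q3} and {q7}.
Refine {q1,q5} on symbol L: members go to different blocks, giving {q1} and {q5}.
No further refinement is possible. Final partition (7 blocks): {q1} | {q0} | {q2} | {q4} | {q3} | {q7} | {q5}.

7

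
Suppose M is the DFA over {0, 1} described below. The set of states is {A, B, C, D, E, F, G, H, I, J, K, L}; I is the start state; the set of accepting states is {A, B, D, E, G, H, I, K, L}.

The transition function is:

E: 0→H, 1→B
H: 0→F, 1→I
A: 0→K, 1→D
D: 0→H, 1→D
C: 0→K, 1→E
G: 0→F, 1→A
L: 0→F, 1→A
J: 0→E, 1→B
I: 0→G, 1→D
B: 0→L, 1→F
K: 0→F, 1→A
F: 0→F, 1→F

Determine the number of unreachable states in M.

Starting at I and following transitions, the reachable set is {A, D, F, G, H, I, K}. That leaves B, C, E, J, L unreachable — 5 in total.

5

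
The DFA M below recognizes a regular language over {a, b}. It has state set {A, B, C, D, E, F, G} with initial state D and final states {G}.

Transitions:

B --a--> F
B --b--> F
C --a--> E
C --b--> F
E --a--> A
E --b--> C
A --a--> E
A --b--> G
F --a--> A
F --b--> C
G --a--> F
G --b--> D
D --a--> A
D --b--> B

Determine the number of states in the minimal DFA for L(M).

P0 = {G} | {A,B,C,D,E,F}.
On input b, block {A,B,C,D,E,F} splits into {B,C,D,E,F} and {A}.
On input a, block {B,C,D,E,F} splits into {D,E,F} and {B,C}.
Stable partition: {G} | {D,E,F} | {A} | {B,C} — 4 equivalence classes.

4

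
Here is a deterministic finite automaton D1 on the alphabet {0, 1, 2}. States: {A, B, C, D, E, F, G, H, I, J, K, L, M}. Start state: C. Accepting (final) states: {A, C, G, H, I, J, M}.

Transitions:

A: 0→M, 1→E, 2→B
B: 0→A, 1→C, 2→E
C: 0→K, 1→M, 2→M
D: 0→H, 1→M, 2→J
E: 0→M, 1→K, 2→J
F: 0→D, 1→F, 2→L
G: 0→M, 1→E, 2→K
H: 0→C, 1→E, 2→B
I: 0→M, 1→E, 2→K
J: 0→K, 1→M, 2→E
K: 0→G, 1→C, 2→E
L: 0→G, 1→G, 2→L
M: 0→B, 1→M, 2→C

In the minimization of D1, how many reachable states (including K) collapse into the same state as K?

2

Reachable states from the start: {A,B,C,E,G,J,K,M}. Unreachable: {D,F,H,I,L} — drop them.
Initial partition by acceptance: {A,C,G,J,M} | {B,E,K}.
On input 0, block {A,C,G,J,M} splits into {C,J,M} and {A,G}.
Split {C,J,M} by δ(·,2) → {C,M} and {J}.
Split {B,E,K} by δ(·,0) → {B,K} and {E}.
Stable partition: {C,M} | {B,K} | {A,G} | {J} | {E} — 5 equivalence classes.
The equivalence class containing K is {B,K}, of size 2.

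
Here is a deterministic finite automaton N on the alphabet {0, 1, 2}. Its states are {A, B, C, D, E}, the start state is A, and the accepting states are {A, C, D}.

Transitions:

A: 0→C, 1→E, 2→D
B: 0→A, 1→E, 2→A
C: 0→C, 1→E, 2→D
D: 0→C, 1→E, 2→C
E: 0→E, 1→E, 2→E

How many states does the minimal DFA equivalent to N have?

First remove the unreachable states {B}; 4 states remain.
P0 = {A,C,D} | {E}.
Stable partition: {A,C,D} | {E} — 2 equivalence classes.

2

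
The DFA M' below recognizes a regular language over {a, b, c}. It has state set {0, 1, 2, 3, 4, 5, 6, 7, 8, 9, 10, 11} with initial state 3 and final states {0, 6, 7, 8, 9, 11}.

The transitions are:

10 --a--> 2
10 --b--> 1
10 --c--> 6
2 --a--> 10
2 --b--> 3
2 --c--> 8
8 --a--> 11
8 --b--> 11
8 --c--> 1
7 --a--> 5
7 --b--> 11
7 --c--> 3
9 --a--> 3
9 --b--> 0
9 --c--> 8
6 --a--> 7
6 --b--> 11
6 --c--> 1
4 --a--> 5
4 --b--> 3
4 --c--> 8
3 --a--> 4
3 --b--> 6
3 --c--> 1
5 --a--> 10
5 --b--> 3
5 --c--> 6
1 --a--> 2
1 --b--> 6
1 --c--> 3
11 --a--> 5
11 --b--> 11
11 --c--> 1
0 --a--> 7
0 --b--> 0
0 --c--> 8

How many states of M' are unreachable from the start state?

BFS from 3 reaches {1, 2, 3, 4, 5, 6, 7, 8, 10, 11}; the 2 state(s) 0, 9 are never visited.

2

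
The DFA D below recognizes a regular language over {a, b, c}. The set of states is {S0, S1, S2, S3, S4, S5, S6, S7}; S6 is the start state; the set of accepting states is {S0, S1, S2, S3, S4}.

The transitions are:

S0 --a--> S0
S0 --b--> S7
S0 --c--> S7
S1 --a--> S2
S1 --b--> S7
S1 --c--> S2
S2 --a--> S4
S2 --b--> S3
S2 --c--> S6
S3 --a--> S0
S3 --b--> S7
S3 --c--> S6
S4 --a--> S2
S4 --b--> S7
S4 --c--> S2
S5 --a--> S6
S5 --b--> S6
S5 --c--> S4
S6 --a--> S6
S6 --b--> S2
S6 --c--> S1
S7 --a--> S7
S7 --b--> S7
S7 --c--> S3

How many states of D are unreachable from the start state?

1

Starting at S6 and following transitions, the reachable set is {S0, S1, S2, S3, S4, S6, S7}. That leaves S5 unreachable — 1 in total.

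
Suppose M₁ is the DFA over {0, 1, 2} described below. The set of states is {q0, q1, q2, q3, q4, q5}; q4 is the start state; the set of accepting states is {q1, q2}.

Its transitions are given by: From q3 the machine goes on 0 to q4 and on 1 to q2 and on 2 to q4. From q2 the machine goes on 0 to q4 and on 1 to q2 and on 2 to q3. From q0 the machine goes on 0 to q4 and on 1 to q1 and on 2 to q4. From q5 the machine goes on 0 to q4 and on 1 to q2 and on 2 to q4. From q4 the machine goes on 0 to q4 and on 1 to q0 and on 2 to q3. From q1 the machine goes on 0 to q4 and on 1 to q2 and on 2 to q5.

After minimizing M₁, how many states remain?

3

All states are reachable from the start state.
Start with accepting vs non-accepting: {q1,q2} | {q0,q3,q4,q5}.
Split {q0,q3,q4,q5} by δ(·,1) → {q0,q3,q5} and {q4}.
The partition is now stable with 3 blocks: {q1,q2} | {q0,q3,q5} | {q4}.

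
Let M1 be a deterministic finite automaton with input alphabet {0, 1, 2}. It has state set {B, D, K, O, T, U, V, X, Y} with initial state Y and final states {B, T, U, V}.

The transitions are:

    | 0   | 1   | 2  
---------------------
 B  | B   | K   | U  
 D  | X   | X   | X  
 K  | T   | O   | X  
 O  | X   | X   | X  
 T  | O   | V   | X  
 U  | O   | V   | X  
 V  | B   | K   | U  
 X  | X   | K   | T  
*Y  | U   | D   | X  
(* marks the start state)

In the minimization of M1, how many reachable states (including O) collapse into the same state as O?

2

Start with accepting vs non-accepting: {B,T,U,V} | {D,K,O,X,Y}.
Split {B,T,U,V} by δ(·,0) → {B,V} and {T,U}.
Split {D,K,O,X,Y} by δ(·,0) → {D,O,X} and {K,Y}.
Split {D,O,X} by δ(·,1) → {D,O} and {X}.
Stable partition: {B,V} | {D,O} | {T,U} | {K,Y} | {X} — 5 equivalence classes.
State O belongs to the block {D,O}, which has 2 states.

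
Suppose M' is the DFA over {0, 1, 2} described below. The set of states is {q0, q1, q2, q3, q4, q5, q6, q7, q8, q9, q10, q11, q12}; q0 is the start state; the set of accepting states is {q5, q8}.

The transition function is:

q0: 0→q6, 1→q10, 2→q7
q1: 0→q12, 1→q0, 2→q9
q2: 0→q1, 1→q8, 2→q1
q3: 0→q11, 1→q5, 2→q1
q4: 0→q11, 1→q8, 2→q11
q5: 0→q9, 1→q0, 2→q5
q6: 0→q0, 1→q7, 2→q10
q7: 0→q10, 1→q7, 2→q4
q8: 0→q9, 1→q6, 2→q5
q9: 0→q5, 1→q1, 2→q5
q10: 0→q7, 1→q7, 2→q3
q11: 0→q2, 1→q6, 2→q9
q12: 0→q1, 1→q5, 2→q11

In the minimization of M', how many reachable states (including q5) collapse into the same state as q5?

2

Initial partition by acceptance: {q5,q8} | {q0,q1,q2,q3,q4,q6,q7,q9,q10,q11,q12}.
Refine {q0,q1,q2,q3,q4,q6,q7,q9,q10,q11,q12} on symbol 0: members go to different blocks, giving {q0,q1,q2,q3,q4,q6,q7,q10,q11,q12} and {q9}.
Split {q0,q1,q2,q3,q4,q6,q7,q10,q11,q12} by δ(·,1) → {q0,q1,q6,q7,q10,q11} and {q2,q3,q4,q12}.
Split {q0,q1,q6,q7,q10,q11} by δ(·,0) → {q0,q6,q7,q10} and {q1,q11}.
Split {q0,q6,q7,q10} by δ(·,2) → {q0,q6} and {q7,q10}.
Stable partition: {q5,q8} | {q0,q6} | {q9} | {q2,q3,q4,q12} | {q1,q11} | {q7,q10} — 6 equivalence classes.
State q5 belongs to the block {q5,q8}, which has 2 states.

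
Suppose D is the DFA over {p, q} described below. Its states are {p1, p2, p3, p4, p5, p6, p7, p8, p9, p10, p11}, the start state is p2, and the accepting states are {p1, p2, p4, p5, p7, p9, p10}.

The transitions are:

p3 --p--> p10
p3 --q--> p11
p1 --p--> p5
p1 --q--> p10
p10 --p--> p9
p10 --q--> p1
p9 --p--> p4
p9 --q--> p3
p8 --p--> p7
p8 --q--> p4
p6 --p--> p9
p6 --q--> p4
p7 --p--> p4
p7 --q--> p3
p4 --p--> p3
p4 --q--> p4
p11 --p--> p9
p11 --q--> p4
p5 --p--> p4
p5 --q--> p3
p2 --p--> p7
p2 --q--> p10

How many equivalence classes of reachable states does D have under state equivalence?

5

States {p6,p8} cannot be reached from the start state, so discard them.
P0 = {p1,p2,p4,p5,p7,p9,p10} | {p3,p11}.
On input p, block {p1,p2,p4,p5,p7,p9,p10} splits into {p1,p2,p5,p7,p9,p10} and {p4}.
Split {p1,p2,p5,p7,p9,p10} by δ(·,p) → {p1,p2,p10} and {p5,p7,p9}.
Split {p3,p11} by δ(·,p) → {p3} and {p11}.
No further refinement is possible. Final partition (5 blocks): {p1,p2,p10} | {p3} | {p4} | {p5,p7,p9} | {p11}.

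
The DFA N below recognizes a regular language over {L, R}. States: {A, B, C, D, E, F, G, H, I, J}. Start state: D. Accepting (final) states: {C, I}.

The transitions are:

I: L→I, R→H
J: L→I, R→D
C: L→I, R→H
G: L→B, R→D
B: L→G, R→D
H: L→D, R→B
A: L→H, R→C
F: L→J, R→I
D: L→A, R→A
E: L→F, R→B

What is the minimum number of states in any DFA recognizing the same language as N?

5

States {E,F,J} cannot be reached from the start state, so discard them.
P0 = {C,I} | {A,B,D,G,H}.
Refine {A,B,D,G,H} on symbol R: members go to different blocks, giving {B,D,G,H} and {A}.
On input L, block {B,D,G,H} splits into {B,G,H} and {D}.
On input L, block {B,G,H} splits into {B,G} and {H}.
The partition is now stable with 5 blocks: {C,I} | {B,G} | {A} | {D} | {H}.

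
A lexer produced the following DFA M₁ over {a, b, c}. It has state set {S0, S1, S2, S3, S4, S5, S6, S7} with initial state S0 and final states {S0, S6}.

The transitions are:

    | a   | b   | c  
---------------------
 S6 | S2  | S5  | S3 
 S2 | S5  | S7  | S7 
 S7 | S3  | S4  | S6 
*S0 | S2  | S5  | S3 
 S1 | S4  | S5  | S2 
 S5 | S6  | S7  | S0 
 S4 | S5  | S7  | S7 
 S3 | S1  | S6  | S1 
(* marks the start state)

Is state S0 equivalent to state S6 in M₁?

All states are reachable from the start state.
Initial partition by acceptance: {S0,S6} | {S1,S2,S3,S4,S5,S7}.
Refine {S1,S2,S3,S4,S5,S7} on symbol a: members go to different blocks, giving {S1,S2,S3,S4,S7} and {S5}.
Split {S1,S2,S3,S4,S7} by δ(·,a) → {S1,S3,S7} and {S2,S4}.
Refine {S1,S3,S7} on symbol a: members go to different blocks, giving {S3,S7} and {S1}.
On input a, block {S3,S7} splits into {S3} and {S7}.
The partition is now stable with 6 blocks: {S0,S6} | {S3} | {S5} | {S2,S4} | {S1} | {S7}.
S0 and S6 lie in the same block of the stable partition, so they are equivalent — no string distinguishes them.

Yes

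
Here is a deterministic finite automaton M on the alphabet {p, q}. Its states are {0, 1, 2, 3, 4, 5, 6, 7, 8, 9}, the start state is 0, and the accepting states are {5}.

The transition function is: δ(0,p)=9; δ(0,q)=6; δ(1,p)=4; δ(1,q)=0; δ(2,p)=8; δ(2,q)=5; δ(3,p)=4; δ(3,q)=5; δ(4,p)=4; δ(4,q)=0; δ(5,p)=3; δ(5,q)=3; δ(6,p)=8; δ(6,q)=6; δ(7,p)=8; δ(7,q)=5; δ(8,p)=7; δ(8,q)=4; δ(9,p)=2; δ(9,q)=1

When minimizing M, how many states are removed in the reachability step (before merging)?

A breadth-first search from the start state visits every state.

0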